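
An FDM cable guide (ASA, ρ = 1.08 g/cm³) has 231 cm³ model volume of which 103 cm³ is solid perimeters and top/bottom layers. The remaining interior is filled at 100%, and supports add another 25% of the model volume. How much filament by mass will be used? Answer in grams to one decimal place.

Volume inside the shell: 231 − 103 → 128 cm³.
Deposited infill = 1.00 × 128 = 128 cm³.
Support: 0.25 × 231 → 57.75 cm³.
Total extruded: 103 + 128 + 57.75 → 288.75 cm³.
Mass = 288.75 × 1.08, so 311.85 g.

311.9 g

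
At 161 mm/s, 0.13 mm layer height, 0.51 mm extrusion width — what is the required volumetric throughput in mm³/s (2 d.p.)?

10.67

Bead cross-section = 0.13 × 0.51, so 0.0663 mm².
Q = v·A = 161 × 0.0663 = 10.67 mm³/s.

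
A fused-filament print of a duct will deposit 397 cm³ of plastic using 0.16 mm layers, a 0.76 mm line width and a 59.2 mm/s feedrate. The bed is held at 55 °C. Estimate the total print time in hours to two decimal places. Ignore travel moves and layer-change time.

15.32 hours

Extrusion cross-section = 0.16 × 0.76, so 0.1216 mm².
Toolpath length = 397 cm³ / 0.1216 mm² = 397000 / 0.1216 = 3264802.6 mm.
Time extruding = 3264802.6 / 59.2 = 55148.7 s.
In the requested units: 55148.7 s = 15.32 hours.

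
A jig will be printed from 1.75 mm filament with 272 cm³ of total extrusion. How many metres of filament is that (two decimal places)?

Filament cross-section = π × (1.75/2)² = 2.4053 mm².
L = 272000 mm³ / 2.4053 mm² = 113083.61 mm, i.e. 113.08 m.

113.08 m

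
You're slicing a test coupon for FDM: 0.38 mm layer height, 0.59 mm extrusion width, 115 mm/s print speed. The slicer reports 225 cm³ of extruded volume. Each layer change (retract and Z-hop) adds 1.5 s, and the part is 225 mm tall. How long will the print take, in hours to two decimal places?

Extrusion cross-section = 0.38 × 0.59 = 0.2242 mm².
Toolpath length = 225 cm³ / 0.2242 mm² = 225000 / 0.2242 = 1003568.2 mm.
Print-move time: 1003568.2 / 115 → 8726.7 s.
Number of layers: 225 / 0.38 → 593 (rounded up).
Z-hop total: 593 × 1.5 → 889.5 s.
Altogether 8726.7 + 889.5 = 9616.2 s, i.e. 2.67 hours.

2.67 hours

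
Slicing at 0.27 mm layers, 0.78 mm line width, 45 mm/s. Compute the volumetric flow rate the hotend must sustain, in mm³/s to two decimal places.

9.48

Bead cross-section = 0.27 × 0.78, so 0.2106 mm².
Q = v·A = 45 × 0.2106 = 9.48 mm³/s.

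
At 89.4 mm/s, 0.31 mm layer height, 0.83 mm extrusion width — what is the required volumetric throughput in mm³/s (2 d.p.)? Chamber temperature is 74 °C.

23.00

Bead cross-section = 0.31 × 0.83 = 0.2573 mm².
Q = v·A = 89.4 × 0.2573 = 23.00 mm³/s.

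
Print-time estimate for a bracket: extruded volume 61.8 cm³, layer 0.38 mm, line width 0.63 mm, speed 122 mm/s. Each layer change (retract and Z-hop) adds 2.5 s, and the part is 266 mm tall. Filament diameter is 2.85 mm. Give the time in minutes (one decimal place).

Line area: 0.38 × 0.63 → 0.2394 mm².
Toolpath length = 61.8 cm³ / 0.2394 mm² = 61800 / 0.2394 = 258145.4 mm.
Time extruding = 258145.4 / 122, so 2115.9 s.
Number of layers: 266 / 0.38 → 700 (rounded up).
Z-hop total = 700 × 2.5, so 1750 s.
Total = 2115.9 + 1750 = 3865.9 s = 64.4 minutes.

64.4 minutes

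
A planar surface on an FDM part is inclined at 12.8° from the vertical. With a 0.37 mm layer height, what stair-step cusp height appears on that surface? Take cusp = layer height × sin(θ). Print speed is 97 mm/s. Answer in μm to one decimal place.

82.0 μm

h_c = t·sin θ = 0.37 × 0.2215 = 0.081955 mm (82.0 μm).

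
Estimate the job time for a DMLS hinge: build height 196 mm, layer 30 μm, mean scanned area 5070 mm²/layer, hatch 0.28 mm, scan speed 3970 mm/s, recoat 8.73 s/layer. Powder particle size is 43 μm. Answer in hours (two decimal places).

Number of layers: 196 / 0.03 → 6534 (rounded up).
Per-layer scan distance: 5070 / 0.28 → 18107.1 mm.
Per-layer scan time: 18107.1 / 3970 → 4.561 s.
Per-layer time = 4.561 + 8.73 = 13.291 s.
Total: 6534 × 13.291 s = 86843.394 s → 24.12 hours.

24.12 hours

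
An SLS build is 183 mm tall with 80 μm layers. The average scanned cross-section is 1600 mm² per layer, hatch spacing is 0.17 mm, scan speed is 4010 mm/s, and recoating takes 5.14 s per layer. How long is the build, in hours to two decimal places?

Number of layers: 183 / 0.08 → 2288 (rounded up).
Per-layer scan distance = 1600 / 0.17, so 9411.8 mm.
Scan time per layer: 9411.8 / 4010 → 2.3471 s.
Per-layer time = 2.3471 + 5.14, so 7.4871 s.
Build time = 2288 × 7.4871 = 17130.4848 s = 4.76 hours.

4.76 hours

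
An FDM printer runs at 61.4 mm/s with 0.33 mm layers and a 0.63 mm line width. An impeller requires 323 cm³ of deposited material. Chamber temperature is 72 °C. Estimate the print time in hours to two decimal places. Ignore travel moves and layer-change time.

Line area = 0.33 × 0.63, so 0.2079 mm².
Path length: 323000 mm³ / 0.2079 mm² → 1553631.6 mm.
Extrusion time = 1553631.6 / 61.4, so 25303.4 s.
Converting: 25303.4 s = 7.03 hours.

7.03 hours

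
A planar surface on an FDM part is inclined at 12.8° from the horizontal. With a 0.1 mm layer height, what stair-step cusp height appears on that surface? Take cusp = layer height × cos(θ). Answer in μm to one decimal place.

97.5 μm

cos(12.8°) = 0.9751, so cusp = 0.1 × 0.9751 = 0.09751 mm → 97.5 μm.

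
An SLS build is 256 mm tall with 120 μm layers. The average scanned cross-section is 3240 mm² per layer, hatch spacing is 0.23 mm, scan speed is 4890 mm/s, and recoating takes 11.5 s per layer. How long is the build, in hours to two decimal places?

Number of layers: 256 / 0.12 → 2134 (rounded up).
Hatch length per layer = 3240 / 0.23, so 14087 mm.
Laser time per layer = 14087 / 4890 = 2.8808 s.
Per-layer time = 2.8808 + 11.5 = 14.3808 s.
2134 layers × 14.3808 s/layer = 30688.6272 s, i.e. 8.52 hours.

8.52 hours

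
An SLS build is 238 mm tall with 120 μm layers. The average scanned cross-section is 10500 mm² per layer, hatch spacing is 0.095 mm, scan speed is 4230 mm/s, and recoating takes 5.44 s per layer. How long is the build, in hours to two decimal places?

17.40 hours

Layers = ⌈238/0.12⌉ = 1984.
Scan path per layer = 10500 / 0.095, so 110526.3 mm.
Scan time per layer: 110526.3 / 4230 → 26.1291 s.
Time per layer = 26.1291 + 5.44 = 31.5691 s.
Total: 1984 × 31.5691 s = 62633.0944 s → 17.40 hours.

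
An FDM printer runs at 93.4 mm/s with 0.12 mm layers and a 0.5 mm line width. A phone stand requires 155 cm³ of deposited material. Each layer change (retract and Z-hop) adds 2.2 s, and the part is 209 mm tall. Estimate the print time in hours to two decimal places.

8.75 hours

Bead cross-section: 0.12 × 0.5 → 0.06 mm².
Path length: 155000 mm³ / 0.06 mm² → 2583333.3 mm.
Print-move time = 2583333.3 / 93.4, so 27658.8 s.
Number of layers: 209 / 0.12 → 1742 (rounded up).
Layer-change overhead = 1742 × 2.2, so 3832.4 s.
Total = 27658.8 + 3832.4 = 31491.2 s = 8.75 hours.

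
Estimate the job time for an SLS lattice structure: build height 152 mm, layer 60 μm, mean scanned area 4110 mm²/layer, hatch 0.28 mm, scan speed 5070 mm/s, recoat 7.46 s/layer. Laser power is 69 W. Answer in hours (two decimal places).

Layer count = ceil(152 / 0.06) = 2534.
Scan path per layer = 4110 / 0.28 = 14678.6 mm.
Per-layer scan time = 14678.6 / 5070, so 2.8952 s.
Time per layer: 2.8952 + 7.46 → 10.3552 s.
Total: 2534 × 10.3552 s = 26240.0768 s → 7.29 hours.

7.29 hours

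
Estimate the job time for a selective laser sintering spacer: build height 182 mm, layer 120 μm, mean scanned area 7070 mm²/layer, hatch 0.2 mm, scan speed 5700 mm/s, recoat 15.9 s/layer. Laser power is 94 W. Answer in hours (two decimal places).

9.31 hours

Layer count = ceil(182 / 0.12) = 1517.
Per-layer scan distance = 7070 / 0.2 = 35350 mm.
Scan time per layer = 35350 / 5700, so 6.2018 s.
Per-layer time: 6.2018 + 15.9 → 22.1018 s.
Build time = 1517 × 22.1018 = 33528.4306 s = 9.31 hours.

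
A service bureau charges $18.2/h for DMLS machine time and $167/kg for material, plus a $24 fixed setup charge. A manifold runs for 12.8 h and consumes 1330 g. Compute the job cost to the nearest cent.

$479.07

Time charge = 18.2 × 12.8 = $232.96.
Material cost = 167 × 1330/1000 = $222.11.
Total = 232.96 + 222.11 + 24 = $479.07.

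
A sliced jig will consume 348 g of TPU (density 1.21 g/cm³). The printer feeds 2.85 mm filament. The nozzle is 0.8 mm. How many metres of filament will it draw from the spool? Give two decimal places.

Volume = 348 g / 1.21 g·cm⁻³ = 287.6033 cm³ = 287603.3 mm³.
Filament cross-section = π × (2.85/2)² = 6.3794 mm².
L = V/A = 287603.3/6.3794 = 45083.13 mm → 45.08 m.

45.08 m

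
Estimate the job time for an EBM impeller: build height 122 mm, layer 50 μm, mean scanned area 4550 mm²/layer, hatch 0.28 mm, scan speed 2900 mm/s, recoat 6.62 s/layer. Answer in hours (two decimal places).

Layers = ⌈122/0.05⌉ = 2440.
Scan path per layer = 4550 / 0.28, so 16250 mm.
Scan time per layer: 16250 / 2900 → 5.6034 s.
Time per layer = 5.6034 + 6.62, so 12.2234 s.
Build time = 2440 × 12.2234 = 29825.096 s = 8.28 hours.

8.28 hours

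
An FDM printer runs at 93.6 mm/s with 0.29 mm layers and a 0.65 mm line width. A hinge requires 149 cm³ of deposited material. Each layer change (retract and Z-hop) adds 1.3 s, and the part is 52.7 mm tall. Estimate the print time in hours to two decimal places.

2.41 hours

Line area: 0.29 × 0.65 → 0.1885 mm².
Path length: 149000 mm³ / 0.1885 mm² → 790450.9 mm.
Time extruding = 790450.9 / 93.6, so 8445 s.
Number of layers: 52.7 / 0.29 → 182 (rounded up).
Layer-change overhead = 182 × 1.3, so 236.6 s.
Total = 8445 + 236.6 = 8681.6 s = 2.41 hours.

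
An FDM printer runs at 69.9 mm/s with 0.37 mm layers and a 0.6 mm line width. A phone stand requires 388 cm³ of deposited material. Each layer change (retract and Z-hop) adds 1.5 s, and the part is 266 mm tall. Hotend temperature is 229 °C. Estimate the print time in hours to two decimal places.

7.25 hours

Line area: 0.37 × 0.6 → 0.222 mm².
Total extruded path = 388000/0.222 = 1747747.7 mm.
Print-move time = 1747747.7 / 69.9 = 25003.5 s.
Number of layers: 266 / 0.37 → 719 (rounded up).
Non-print overhead = 719 × 1.5 = 1078.5 s.
Total = 25003.5 + 1078.5 = 26082 s = 7.25 hours.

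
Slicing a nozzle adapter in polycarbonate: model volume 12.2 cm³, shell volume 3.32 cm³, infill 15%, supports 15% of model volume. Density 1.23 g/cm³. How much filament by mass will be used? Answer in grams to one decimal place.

8.0 g

Volume inside the shell: 12.2 − 3.32 → 8.88 cm³.
Deposited infill = 0.15 × 8.88, so 1.332 cm³.
Support: 0.15 × 12.2 → 1.83 cm³.
Total extruded: 3.32 + 1.332 + 1.83 → 6.482 cm³.
Mass = 6.482 × 1.23, so 7.97286 g.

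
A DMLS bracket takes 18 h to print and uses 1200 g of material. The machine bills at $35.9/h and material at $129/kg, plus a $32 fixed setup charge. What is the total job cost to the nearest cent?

$833.00

Time charge = 35.9 × 18, so $646.20.
Feedstock cost = 129 × 1200/1000 = $154.80.
Adding setup: 646.20 + 154.80 + 32 → $833.00.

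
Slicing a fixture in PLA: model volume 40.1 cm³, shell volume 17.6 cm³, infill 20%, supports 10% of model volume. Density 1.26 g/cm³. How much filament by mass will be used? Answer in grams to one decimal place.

32.9 g

Volume inside the shell = 40.1 − 17.6, so 22.5 cm³.
Deposited infill = 0.20 × 22.5, so 4.5 cm³.
Support = 0.10 × 40.1, so 4.01 cm³.
Total printed volume = 17.6 + 4.5 + 4.01, so 26.11 cm³.
Mass = 26.11 × 1.26 = 32.8986 g.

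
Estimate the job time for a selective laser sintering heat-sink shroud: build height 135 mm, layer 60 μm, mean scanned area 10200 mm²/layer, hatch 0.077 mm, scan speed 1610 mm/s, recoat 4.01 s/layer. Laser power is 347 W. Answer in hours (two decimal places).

53.93 hours

Layer count = ceil(135 / 0.06) = 2250.
Per-layer scan distance = 10200 / 0.077 = 132467.5 mm.
Per-layer scan time = 132467.5 / 1610 = 82.278 s.
Layer cycle = 82.278 + 4.01, so 86.288 s.
Build time = 2250 × 86.288 = 194148 s = 53.93 hours.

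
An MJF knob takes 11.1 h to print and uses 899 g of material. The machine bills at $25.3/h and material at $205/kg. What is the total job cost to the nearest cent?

Machine cost = 25.3 × 11.1 = $280.83.
Feedstock cost: 205 × 899/1000 → $184.295.
Job cost: 280.83 + 184.295 = 465.125 ≈ $465.13.

$465.13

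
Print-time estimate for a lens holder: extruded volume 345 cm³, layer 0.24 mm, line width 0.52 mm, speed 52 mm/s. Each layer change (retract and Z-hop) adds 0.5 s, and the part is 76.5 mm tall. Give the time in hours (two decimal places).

Bead cross-section: 0.24 × 0.52 → 0.1248 mm².
Path length: 345000 mm³ / 0.1248 mm² → 2764423.1 mm.
Time extruding = 2764423.1 / 52, so 53162 s.
Layers = ⌈76.5/0.24⌉ = 319.
Z-hop total = 319 × 0.5 = 159.5 s.
Total = 53162 + 159.5 = 53321.5 s = 14.81 hours.

14.81 hours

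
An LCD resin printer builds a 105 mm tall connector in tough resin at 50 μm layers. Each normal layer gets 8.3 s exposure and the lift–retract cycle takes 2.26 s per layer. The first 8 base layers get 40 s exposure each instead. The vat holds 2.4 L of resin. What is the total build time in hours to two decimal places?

6.23 hours

Layer count = ceil(105 / 0.05) = 2100.
Burn-in layers: 8 × (40 + 2.26) → 338.08 s.
Regular layers: 2092 × (8.3 + 2.26) → 22091.52 s.
Total = 338.08 + 22091.52 = 22429.6 s = 6.23 hours.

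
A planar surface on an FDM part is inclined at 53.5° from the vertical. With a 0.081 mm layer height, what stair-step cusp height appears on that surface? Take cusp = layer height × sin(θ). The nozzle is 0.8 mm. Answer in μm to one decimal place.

h_c = t·sin θ = 0.081 × 0.8039 = 0.065116 mm (65.1 μm).

65.1 μm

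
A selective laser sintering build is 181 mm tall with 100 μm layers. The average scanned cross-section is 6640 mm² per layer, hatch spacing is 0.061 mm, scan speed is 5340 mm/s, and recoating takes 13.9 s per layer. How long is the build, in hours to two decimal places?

17.24 hours

Number of layers: 181 / 0.1 → 1810 (rounded up).
Per-layer scan distance = 6640 / 0.061, so 108852.5 mm.
Laser time per layer = 108852.5 / 5340, so 20.3844 s.
Per-layer time = 20.3844 + 13.9, so 34.2844 s.
Total: 1810 × 34.2844 s = 62054.764 s → 17.24 hours.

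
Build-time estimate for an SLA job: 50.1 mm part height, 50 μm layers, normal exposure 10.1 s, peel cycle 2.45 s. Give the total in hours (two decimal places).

Number of layers: 50.1 / 0.05 → 1002 (rounded up).
Each layer takes = 10.1 + 2.45 = 12.55 s.
Build time: 1002 × 12.55 s = 12575.1 s, i.e. 3.49 hours.

3.49 hours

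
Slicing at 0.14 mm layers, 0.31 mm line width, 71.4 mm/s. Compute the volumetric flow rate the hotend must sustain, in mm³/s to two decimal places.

Bead cross-section = 0.14 × 0.31, so 0.0434 mm².
Volumetric flow = 71.4 × 0.0434 = 3.10 mm³/s.

3.10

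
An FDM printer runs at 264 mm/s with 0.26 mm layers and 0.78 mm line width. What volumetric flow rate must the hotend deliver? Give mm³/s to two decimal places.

53.54

Bead cross-section: 0.26 × 0.78 → 0.2028 mm².
Volumetric flow = 264 × 0.2028 = 53.54 mm³/s.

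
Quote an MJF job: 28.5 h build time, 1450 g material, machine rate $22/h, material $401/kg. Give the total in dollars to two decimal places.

Time charge: 22 × 28.5 → $627.00.
Material cost = 401 × 1450/1000 = $581.45.
Total = 627.00 + 581.45 = $1208.45.

$1208.45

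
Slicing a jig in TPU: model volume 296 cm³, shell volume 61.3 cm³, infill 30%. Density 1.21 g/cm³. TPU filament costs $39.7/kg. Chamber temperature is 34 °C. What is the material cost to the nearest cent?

$6.33

Volume inside the shell: 296 − 61.3 → 234.7 cm³.
Deposited infill = 0.30 × 234.7, so 70.41 cm³.
Total extruded: 61.3 + 70.41 → 131.71 cm³.
Mass: 131.71 × 1.21 → 159.3691 g.
At $39.7/kg: 159.3691/1000 × 39.7 = $6.33.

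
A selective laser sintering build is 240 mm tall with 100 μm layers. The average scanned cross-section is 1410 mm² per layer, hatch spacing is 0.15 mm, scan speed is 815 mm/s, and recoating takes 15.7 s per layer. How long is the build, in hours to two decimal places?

18.16 hours

Layer count = ceil(240 / 0.1) = 2400.
Scan path per layer = 1410 / 0.15, so 9400 mm.
Laser time per layer: 9400 / 815 → 11.5337 s.
Per-layer time = 11.5337 + 15.7 = 27.2337 s.
Build time = 2400 × 27.2337 = 65360.88 s = 18.16 hours.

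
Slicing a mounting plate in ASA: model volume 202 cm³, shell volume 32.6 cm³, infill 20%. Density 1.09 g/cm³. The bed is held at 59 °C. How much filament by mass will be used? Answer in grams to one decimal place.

Volume inside the shell = 202 − 32.6, so 169.4 cm³.
Deposited infill: 0.20 × 169.4 → 33.88 cm³.
Deposited volume = 32.6 + 33.88 = 66.48 cm³.
Mass = 66.48 × 1.09, so 72.4632 g.

72.5 g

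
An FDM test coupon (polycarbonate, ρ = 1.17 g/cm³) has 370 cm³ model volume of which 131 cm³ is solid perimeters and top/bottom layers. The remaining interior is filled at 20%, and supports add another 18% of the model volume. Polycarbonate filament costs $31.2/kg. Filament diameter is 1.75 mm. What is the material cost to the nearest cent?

$8.96

Interior volume = 370 − 131, so 239 cm³.
Infill volume = 0.20 × 239, so 47.8 cm³.
Support = 0.18 × 370 = 66.6 cm³.
Deposited volume: 131 + 47.8 + 66.6 → 245.4 cm³.
Mass = 245.4 × 1.17, so 287.118 g.
Cost = 287.118 g / 1000 × $31.2/kg = $8.96.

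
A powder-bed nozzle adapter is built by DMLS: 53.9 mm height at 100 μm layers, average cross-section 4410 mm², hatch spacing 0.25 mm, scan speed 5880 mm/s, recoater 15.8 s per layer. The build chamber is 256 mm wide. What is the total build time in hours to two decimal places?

Layer count = ceil(53.9 / 0.1) = 539.
Per-layer scan distance = 4410 / 0.25 = 17640 mm.
Per-layer scan time: 17640 / 5880 → 3 s.
Time per layer: 3 + 15.8 → 18.8 s.
539 layers × 18.8 s/layer = 10133.2 s, i.e. 2.81 hours.

2.81 hours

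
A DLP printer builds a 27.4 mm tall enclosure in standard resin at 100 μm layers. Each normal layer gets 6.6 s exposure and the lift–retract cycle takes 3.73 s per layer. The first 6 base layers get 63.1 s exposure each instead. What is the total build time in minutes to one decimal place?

52.8 minutes

Number of layers: 27.4 / 0.1 → 274 (rounded up).
Burn-in layers = 6 × (63.1 + 3.73) = 400.98 s.
Normal layers: 268 × (6.6 + 3.73) → 2768.44 s.
Sum: 400.98 + 2768.44 = 3169.42 s → 52.8 minutes.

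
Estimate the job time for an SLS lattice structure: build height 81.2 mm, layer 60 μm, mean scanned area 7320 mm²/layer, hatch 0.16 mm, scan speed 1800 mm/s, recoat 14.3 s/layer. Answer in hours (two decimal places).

14.94 hours

Layers = ⌈81.2/0.06⌉ = 1354.
Scan path per layer = 7320 / 0.16, so 45750 mm.
Laser time per layer = 45750 / 1800, so 25.4167 s.
Time per layer = 25.4167 + 14.3, so 39.7167 s.
Build time = 1354 × 39.7167 = 53776.4118 s = 14.94 hours.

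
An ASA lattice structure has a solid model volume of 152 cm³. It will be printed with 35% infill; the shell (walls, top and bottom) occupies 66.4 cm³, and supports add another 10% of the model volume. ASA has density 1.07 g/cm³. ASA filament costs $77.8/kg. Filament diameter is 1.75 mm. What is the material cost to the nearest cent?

Infill region = 152 − 66.4 = 85.6 cm³.
Infill deposited: 0.35 × 85.6 → 29.96 cm³.
Support = 0.10 × 152 = 15.2 cm³.
Deposited volume = 66.4 + 29.96 + 15.2, so 111.56 cm³.
Mass: 111.56 × 1.07 → 119.3692 g.
At $77.8/kg: 119.3692/1000 × 77.8 = $9.29.

$9.29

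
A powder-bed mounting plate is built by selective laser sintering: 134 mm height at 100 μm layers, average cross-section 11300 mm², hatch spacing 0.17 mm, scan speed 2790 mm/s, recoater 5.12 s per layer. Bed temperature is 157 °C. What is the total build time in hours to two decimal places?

10.77 hours

Layers = ⌈134/0.1⌉ = 1340.
Per-layer scan distance = 11300 / 0.17 = 66470.6 mm.
Laser time per layer: 66470.6 / 2790 → 23.8246 s.
Layer cycle = 23.8246 + 5.12 = 28.9446 s.
Build time = 1340 × 28.9446 = 38785.764 s = 10.77 hours.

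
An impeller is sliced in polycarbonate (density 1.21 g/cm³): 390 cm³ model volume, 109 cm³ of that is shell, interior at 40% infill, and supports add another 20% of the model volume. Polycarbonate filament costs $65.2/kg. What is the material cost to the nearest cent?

Volume inside the shell = 390 − 109, so 281 cm³.
Deposited infill = 0.40 × 281, so 112.4 cm³.
Support = 0.20 × 390 = 78 cm³.
Deposited volume: 109 + 112.4 + 78 → 299.4 cm³.
Mass: 299.4 × 1.21 → 362.274 g.
Cost = 362.274 g / 1000 × $65.2/kg = $23.62.

$23.62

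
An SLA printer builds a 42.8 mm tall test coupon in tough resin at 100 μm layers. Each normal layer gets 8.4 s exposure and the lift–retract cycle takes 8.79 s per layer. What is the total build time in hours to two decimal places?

Number of layers: 42.8 / 0.1 → 428 (rounded up).
Per-layer time = 8.4 + 8.79, so 17.19 s.
Total = 428 × 17.19 = 7357.32 s = 2.04 hours.

2.04 hours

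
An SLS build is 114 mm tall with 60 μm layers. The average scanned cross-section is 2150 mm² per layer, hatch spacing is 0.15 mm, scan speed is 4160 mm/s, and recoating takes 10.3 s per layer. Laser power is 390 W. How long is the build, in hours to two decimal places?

7.25 hours

Layers = ⌈114/0.06⌉ = 1900.
Per-layer scan distance: 2150 / 0.15 → 14333.3 mm.
Laser time per layer: 14333.3 / 4160 → 3.4455 s.
Time per layer: 3.4455 + 10.3 → 13.7455 s.
Total: 1900 × 13.7455 s = 26116.45 s → 7.25 hours.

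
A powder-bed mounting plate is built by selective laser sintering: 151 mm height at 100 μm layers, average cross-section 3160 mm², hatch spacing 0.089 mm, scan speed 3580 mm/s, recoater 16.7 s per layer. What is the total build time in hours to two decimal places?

Layer count = ceil(151 / 0.1) = 1510.
Scan path per layer = 3160 / 0.089 = 35505.6 mm.
Per-layer scan time = 35505.6 / 3580 = 9.9178 s.
Per-layer time = 9.9178 + 16.7 = 26.6178 s.
Total: 1510 × 26.6178 s = 40192.878 s → 11.16 hours.

11.16 hours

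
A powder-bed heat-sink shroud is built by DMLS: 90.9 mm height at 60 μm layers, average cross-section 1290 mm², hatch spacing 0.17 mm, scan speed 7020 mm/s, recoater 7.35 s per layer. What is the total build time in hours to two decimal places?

3.55 hours

Number of layers: 90.9 / 0.06 → 1515 (rounded up).
Hatch length per layer = 1290 / 0.17 = 7588.2 mm.
Per-layer scan time: 7588.2 / 7020 → 1.0809 s.
Time per layer = 1.0809 + 7.35, so 8.4309 s.
Build time = 1515 × 8.4309 = 12772.8135 s = 3.55 hours.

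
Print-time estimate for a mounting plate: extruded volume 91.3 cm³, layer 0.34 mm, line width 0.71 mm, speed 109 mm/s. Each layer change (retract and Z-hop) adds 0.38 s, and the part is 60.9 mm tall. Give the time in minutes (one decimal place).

Line area = 0.34 × 0.71 = 0.2414 mm².
Toolpath length = 91.3 cm³ / 0.2414 mm² = 91300 / 0.2414 = 378210.4 mm.
Time extruding: 378210.4 / 109 → 3469.8 s.
Number of layers: 60.9 / 0.34 → 180 (rounded up).
Non-print overhead: 180 × 0.38 → 68.4 s.
Altogether 3469.8 + 68.4 = 3538.2 s, i.e. 59.0 minutes.

59.0 minutes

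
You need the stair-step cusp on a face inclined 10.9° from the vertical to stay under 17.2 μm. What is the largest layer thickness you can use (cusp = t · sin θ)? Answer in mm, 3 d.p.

t = h_c / sin θ = 0.0172 / 0.1891 = 0.091 mm.

0.091 mm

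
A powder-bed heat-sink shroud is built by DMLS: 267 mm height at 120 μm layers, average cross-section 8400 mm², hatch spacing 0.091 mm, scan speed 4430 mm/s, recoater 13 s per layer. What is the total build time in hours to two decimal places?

20.91 hours

Layers = ⌈267/0.12⌉ = 2225.
Per-layer scan distance: 8400 / 0.091 → 92307.7 mm.
Per-layer scan time = 92307.7 / 4430 = 20.837 s.
Time per layer = 20.837 + 13, so 33.837 s.
2225 layers × 33.837 s/layer = 75287.325 s, i.e. 20.91 hours.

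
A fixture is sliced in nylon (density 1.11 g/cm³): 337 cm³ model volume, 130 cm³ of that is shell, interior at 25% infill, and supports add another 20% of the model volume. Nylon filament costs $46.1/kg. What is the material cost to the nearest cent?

Volume inside the shell: 337 − 130 → 207 cm³.
Infill deposited = 0.25 × 207 = 51.75 cm³.
Support = 0.20 × 337, so 67.4 cm³.
Total printed volume: 130 + 51.75 + 67.4 → 249.15 cm³.
Mass = 249.15 × 1.11 = 276.5565 g.
At $46.1/kg: 276.5565/1000 × 46.1 = $12.75.

$12.75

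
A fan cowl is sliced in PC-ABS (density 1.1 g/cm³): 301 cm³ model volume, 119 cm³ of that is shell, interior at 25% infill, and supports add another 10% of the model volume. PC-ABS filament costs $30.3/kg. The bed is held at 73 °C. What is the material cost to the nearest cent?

Interior volume = 301 − 119, so 182 cm³.
Deposited infill = 0.25 × 182 = 45.5 cm³.
Support = 0.10 × 301, so 30.1 cm³.
Total printed volume: 119 + 45.5 + 30.1 → 194.6 cm³.
Mass: 194.6 × 1.1 → 214.06 g.
Cost = 214.06 g / 1000 × $30.3/kg = $6.49.

$6.49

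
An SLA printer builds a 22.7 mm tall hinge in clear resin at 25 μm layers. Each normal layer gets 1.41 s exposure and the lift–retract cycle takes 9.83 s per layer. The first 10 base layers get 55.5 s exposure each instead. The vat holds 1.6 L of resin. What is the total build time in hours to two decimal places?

Layer count = ceil(22.7 / 0.025) = 908.
Base layers = 10 × (55.5 + 9.83), so 653.3 s.
Remaining layers = 898 × (1.41 + 9.83), so 10093.52 s.
Total = 653.3 + 10093.52 = 10746.82 s = 2.99 hours.

2.99 hours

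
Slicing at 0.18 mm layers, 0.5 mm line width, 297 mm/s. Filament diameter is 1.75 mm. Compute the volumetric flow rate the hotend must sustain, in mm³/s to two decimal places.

26.73

A: 0.18 × 0.5 → 0.09 mm².
Volumetric flow = 297 × 0.09 = 26.73 mm³/s.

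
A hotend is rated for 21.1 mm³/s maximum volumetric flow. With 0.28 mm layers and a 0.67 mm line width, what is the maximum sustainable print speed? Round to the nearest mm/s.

A: 0.28 × 0.67 → 0.1876 mm².
v_max = Q/A = 21.1/0.1876 = 112.47 mm/s → 112 mm/s.

112 mm/s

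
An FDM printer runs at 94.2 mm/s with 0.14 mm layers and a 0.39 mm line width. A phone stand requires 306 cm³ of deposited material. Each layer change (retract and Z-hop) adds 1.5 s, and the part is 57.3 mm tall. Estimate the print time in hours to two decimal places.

Bead cross-section: 0.14 × 0.39 → 0.0546 mm².
Toolpath length = 306 cm³ / 0.0546 mm² = 306000 / 0.0546 = 5604395.6 mm.
Print-move time = 5604395.6 / 94.2, so 59494.6 s.
Layers = ⌈57.3/0.14⌉ = 410.
Non-print overhead = 410 × 1.5, so 615 s.
Total = 59494.6 + 615 = 60109.6 s = 16.70 hours.

16.70 hours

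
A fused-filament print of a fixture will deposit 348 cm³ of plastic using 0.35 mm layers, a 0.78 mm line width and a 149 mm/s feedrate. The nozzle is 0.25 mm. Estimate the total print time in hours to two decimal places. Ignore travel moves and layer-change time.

2.38 hours

Bead cross-section = 0.35 × 0.78, so 0.273 mm².
Path length: 348000 mm³ / 0.273 mm² → 1274725.3 mm.
Print-move time = 1274725.3 / 149, so 8555.2 s.
8555.2 s = 2.38 hours.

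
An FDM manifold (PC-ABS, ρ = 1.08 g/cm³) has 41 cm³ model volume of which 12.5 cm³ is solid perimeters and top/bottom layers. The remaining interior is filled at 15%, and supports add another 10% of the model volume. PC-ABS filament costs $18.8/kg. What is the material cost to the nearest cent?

Interior volume = 41 − 12.5, so 28.5 cm³.
Infill volume = 0.15 × 28.5, so 4.275 cm³.
Support: 0.10 × 41 → 4.1 cm³.
Total printed volume = 12.5 + 4.275 + 4.1, so 20.875 cm³.
Mass = 20.875 × 1.08, so 22.545 g.
Cost = 22.545 g / 1000 × $18.8/kg = $0.42.

$0.42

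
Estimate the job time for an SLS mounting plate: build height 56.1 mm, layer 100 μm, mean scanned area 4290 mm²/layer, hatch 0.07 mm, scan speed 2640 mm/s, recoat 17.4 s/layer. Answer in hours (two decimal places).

6.33 hours

Number of layers: 56.1 / 0.1 → 561 (rounded up).
Per-layer scan distance = 4290 / 0.07 = 61285.7 mm.
Scan time per layer = 61285.7 / 2640 = 23.2143 s.
Per-layer time: 23.2143 + 17.4 → 40.6143 s.
Build time = 561 × 40.6143 = 22784.6223 s = 6.33 hours.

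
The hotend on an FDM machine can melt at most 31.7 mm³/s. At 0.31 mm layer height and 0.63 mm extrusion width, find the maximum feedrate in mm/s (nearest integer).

Bead cross-section = 0.31 × 0.63 = 0.1953 mm².
Max speed = 31.7 / 0.1953 = 162.31 ≈ 162 mm/s.

162 mm/s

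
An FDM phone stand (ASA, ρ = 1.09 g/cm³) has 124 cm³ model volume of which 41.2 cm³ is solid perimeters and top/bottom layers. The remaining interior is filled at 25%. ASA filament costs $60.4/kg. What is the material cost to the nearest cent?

$4.08

Interior volume = 124 − 41.2, so 82.8 cm³.
Infill deposited = 0.25 × 82.8 = 20.7 cm³.
Deposited volume = 41.2 + 20.7, so 61.9 cm³.
Mass = 61.9 × 1.09 = 67.471 g.
At $60.4/kg: 67.471/1000 × 60.4 = $4.08.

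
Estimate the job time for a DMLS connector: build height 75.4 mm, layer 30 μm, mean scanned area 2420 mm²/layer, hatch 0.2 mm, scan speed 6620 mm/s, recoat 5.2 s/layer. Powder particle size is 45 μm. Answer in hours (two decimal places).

Layers = ⌈75.4/0.03⌉ = 2514.
Per-layer scan distance = 2420 / 0.2 = 12100 mm.
Per-layer scan time = 12100 / 6620 = 1.8278 s.
Time per layer = 1.8278 + 5.2 = 7.0278 s.
Build time = 2514 × 7.0278 = 17667.8892 s = 4.91 hours.

4.91 hours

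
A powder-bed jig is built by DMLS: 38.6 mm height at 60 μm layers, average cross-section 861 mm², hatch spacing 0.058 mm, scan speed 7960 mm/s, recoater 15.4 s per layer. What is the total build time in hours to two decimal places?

3.09 hours

Layers = ⌈38.6/0.06⌉ = 644.
Scan path per layer: 861 / 0.058 → 14844.8 mm.
Scan time per layer = 14844.8 / 7960, so 1.8649 s.
Per-layer time: 1.8649 + 15.4 → 17.2649 s.
Total: 644 × 17.2649 s = 11118.5956 s → 3.09 hours.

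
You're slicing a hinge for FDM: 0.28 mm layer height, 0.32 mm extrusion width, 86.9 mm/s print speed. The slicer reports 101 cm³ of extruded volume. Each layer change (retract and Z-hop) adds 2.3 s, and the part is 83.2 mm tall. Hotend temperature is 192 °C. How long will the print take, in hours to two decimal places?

Line area = 0.28 × 0.32 = 0.0896 mm².
Path length: 101000 mm³ / 0.0896 mm² → 1127232.1 mm.
Extrusion time = 1127232.1 / 86.9, so 12971.6 s.
Number of layers: 83.2 / 0.28 → 298 (rounded up).
Layer-change overhead: 298 × 2.3 → 685.4 s.
Total = 12971.6 + 685.4 = 13657 s = 3.79 hours.

3.79 hours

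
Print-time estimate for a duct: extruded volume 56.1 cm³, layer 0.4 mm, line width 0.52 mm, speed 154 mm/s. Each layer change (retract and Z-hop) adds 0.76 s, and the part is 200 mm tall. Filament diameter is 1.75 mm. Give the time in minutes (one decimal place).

Bead cross-section = 0.4 × 0.52 = 0.208 mm².
Path length: 56100 mm³ / 0.208 mm² → 269711.5 mm.
Time extruding = 269711.5 / 154 = 1751.4 s.
Layers = ⌈200/0.4⌉ = 500.
Non-print overhead = 500 × 0.76, so 380 s.
Total = 1751.4 + 380 = 2131.4 s = 35.5 minutes.

35.5 minutes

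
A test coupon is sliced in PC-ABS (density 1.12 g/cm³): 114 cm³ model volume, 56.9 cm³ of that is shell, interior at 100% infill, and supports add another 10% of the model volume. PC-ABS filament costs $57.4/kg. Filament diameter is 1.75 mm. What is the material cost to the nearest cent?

Volume inside the shell = 114 − 56.9, so 57.1 cm³.
Infill volume = 1.00 × 57.1 = 57.1 cm³.
Support = 0.10 × 114, so 11.4 cm³.
Deposited volume = 56.9 + 57.1 + 11.4 = 125.4 cm³.
Mass = 125.4 × 1.12 = 140.448 g.
Cost = 140.448 g / 1000 × $57.4/kg = $8.06.

$8.06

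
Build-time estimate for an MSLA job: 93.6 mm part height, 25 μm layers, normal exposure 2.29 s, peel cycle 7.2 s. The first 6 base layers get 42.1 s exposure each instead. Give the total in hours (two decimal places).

9.94 hours

Layer count = ceil(93.6 / 0.025) = 3744.
Bottom layers = 6 × (42.1 + 7.2) = 295.8 s.
Normal layers: 3738 × (2.29 + 7.2) → 35473.62 s.
Sum: 295.8 + 35473.62 = 35769.42 s → 9.94 hours.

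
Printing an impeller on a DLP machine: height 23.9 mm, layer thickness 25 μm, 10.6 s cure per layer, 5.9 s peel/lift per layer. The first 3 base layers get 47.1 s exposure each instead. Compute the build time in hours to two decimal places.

Number of layers: 23.9 / 0.025 → 956 (rounded up).
Burn-in layers = 3 × (47.1 + 5.9), so 159 s.
Remaining layers: 953 × (10.6 + 5.9) → 15724.5 s.
Sum: 159 + 15724.5 = 15883.5 s → 4.41 hours.

4.41 hours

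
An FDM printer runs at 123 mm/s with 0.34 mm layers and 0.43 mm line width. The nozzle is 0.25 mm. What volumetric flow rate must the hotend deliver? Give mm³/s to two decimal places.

A: 0.34 × 0.43 → 0.1462 mm².
Q = v·A = 123 × 0.1462 = 17.98 mm³/s.

17.98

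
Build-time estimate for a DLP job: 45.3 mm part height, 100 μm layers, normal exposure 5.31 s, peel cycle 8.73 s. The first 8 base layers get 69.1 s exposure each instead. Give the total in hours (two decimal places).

Layers = ⌈45.3/0.1⌉ = 453.
Burn-in layers = 8 × (69.1 + 8.73), so 622.64 s.
Remaining layers = 445 × (5.31 + 8.73), so 6247.8 s.
Sum: 622.64 + 6247.8 = 6870.44 s → 1.91 hours.

1.91 hours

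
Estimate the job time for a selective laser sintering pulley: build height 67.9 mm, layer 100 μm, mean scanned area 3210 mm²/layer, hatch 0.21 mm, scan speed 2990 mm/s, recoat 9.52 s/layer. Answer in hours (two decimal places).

Layer count = ceil(67.9 / 0.1) = 679.
Per-layer scan distance = 3210 / 0.21 = 15285.7 mm.
Scan time per layer = 15285.7 / 2990 = 5.1123 s.
Time per layer = 5.1123 + 9.52 = 14.6323 s.
Build time = 679 × 14.6323 = 9935.3317 s = 2.76 hours.

2.76 hours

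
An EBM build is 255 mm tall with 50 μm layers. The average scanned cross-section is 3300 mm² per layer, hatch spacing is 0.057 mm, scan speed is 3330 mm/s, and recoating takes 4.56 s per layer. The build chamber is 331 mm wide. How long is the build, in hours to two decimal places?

Number of layers: 255 / 0.05 → 5100 (rounded up).
Hatch length per layer = 3300 / 0.057, so 57894.7 mm.
Scan time per layer = 57894.7 / 3330, so 17.3858 s.
Time per layer = 17.3858 + 4.56 = 21.9458 s.
5100 layers × 21.9458 s/layer = 111923.58 s, i.e. 31.09 hours.

31.09 hours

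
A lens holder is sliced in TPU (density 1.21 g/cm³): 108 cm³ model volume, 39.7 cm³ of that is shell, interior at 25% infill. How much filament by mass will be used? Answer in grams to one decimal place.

Infill region = 108 − 39.7, so 68.3 cm³.
Deposited infill = 0.25 × 68.3, so 17.075 cm³.
Total extruded: 39.7 + 17.075 → 56.775 cm³.
Mass = 56.775 × 1.21 = 68.69775 g.

68.7 g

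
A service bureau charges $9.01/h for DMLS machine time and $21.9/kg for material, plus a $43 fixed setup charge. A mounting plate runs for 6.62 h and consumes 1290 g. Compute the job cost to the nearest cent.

Machine cost = 9.01 × 6.62 = $59.6462.
Material cost: 21.9 × 1290/1000 → $28.251.
Adding setup: 59.6462 + 28.251 + 43 → 130.8972 ≈ $130.90.

$130.90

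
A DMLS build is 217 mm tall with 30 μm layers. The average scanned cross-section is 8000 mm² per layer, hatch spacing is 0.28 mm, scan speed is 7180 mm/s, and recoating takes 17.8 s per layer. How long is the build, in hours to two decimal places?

Layers = ⌈217/0.03⌉ = 7234.
Per-layer scan distance = 8000 / 0.28 = 28571.4 mm.
Scan time per layer: 28571.4 / 7180 → 3.9793 s.
Time per layer: 3.9793 + 17.8 → 21.7793 s.
Total: 7234 × 21.7793 s = 157551.4562 s → 43.76 hours.

43.76 hours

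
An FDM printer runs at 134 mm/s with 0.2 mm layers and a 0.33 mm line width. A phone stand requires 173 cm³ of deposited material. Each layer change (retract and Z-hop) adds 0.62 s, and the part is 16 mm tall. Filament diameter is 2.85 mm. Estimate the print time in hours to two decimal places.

5.45 hours

Extrusion cross-section: 0.2 × 0.33 → 0.066 mm².
Toolpath length = 173 cm³ / 0.066 mm² = 173000 / 0.066 = 2621212.1 mm.
Extrusion time = 2621212.1 / 134, so 19561.3 s.
Layers = ⌈16/0.2⌉ = 80.
Z-hop total = 80 × 0.62 = 49.6 s.
Altogether 19561.3 + 49.6 = 19610.9 s, i.e. 5.45 hours.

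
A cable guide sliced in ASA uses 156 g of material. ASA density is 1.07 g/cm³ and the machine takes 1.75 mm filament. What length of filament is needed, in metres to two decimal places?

Volume = 156 g / 1.07 g·cm⁻³ = 145.7944 cm³ = 145794.4 mm³.
Cross-section of 1.75 mm filament: π·(1.75/2)² = 2.4053 mm².
L = V/A = 145794.4/2.4053 = 60613.81 mm → 60.61 m.

60.61 m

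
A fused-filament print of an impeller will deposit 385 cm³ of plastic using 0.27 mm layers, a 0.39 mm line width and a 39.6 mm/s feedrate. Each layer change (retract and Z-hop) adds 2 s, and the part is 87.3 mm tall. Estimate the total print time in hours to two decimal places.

25.83 hours

Line area: 0.27 × 0.39 → 0.1053 mm².
Toolpath length = 385 cm³ / 0.1053 mm² = 385000 / 0.1053 = 3656220.3 mm.
Print-move time: 3656220.3 / 39.6 → 92328.8 s.
Layer count = ceil(87.3 / 0.27) = 324.
Non-print overhead = 324 × 2, so 648 s.
Total = 92328.8 + 648 = 92976.8 s = 25.83 hours.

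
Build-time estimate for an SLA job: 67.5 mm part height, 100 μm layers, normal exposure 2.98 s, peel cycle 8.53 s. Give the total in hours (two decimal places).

Layers = ⌈67.5/0.1⌉ = 675.
Each layer takes = 2.98 + 8.53 = 11.51 s.
Build time: 675 × 11.51 s = 7769.25 s, i.e. 2.16 hours.

2.16 hours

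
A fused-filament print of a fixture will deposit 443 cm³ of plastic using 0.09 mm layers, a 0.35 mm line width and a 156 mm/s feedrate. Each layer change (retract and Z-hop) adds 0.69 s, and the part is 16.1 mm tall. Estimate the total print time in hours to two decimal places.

Bead cross-section = 0.09 × 0.35, so 0.0315 mm².
Toolpath length = 443 cm³ / 0.0315 mm² = 443000 / 0.0315 = 14063492.1 mm.
Time extruding = 14063492.1 / 156, so 90150.6 s.
Layers = ⌈16.1/0.09⌉ = 179.
Non-print overhead = 179 × 0.69, so 123.51 s.
Total = 90150.6 + 123.51 = 90274.11 s = 25.08 hours.

25.08 hours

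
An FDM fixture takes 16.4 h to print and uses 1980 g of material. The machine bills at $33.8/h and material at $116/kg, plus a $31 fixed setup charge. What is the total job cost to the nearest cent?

Machine-time cost: 33.8 × 16.4 → $554.32.
Material charge: 116 × 1980/1000 → $229.68.
Total = 554.32 + 229.68 + 31 = $815.00.

$815.00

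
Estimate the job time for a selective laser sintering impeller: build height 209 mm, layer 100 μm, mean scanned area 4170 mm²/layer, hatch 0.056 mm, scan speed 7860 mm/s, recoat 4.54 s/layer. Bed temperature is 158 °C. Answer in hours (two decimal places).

Layer count = ceil(209 / 0.1) = 2090.
Hatch length per layer = 4170 / 0.056 = 74464.3 mm.
Per-layer scan time = 74464.3 / 7860 = 9.4738 s.
Layer cycle = 9.4738 + 4.54 = 14.0138 s.
2090 layers × 14.0138 s/layer = 29288.842 s, i.e. 8.14 hours.

8.14 hours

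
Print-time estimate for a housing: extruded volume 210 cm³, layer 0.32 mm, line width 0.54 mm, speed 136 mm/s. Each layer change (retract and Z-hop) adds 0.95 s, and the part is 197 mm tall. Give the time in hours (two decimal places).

Extrusion cross-section = 0.32 × 0.54 = 0.1728 mm².
Toolpath length = 210 cm³ / 0.1728 mm² = 210000 / 0.1728 = 1215277.8 mm.
Print-move time: 1215277.8 / 136 → 8935.9 s.
Layers = ⌈197/0.32⌉ = 616.
Layer-change overhead = 616 × 0.95 = 585.2 s.
Total = 8935.9 + 585.2 = 9521.1 s = 2.64 hours.

2.64 hours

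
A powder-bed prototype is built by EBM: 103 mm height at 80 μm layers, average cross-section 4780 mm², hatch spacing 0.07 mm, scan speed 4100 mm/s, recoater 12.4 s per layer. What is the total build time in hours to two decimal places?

10.40 hours

Layers = ⌈103/0.08⌉ = 1288.
Hatch length per layer = 4780 / 0.07 = 68285.7 mm.
Per-layer scan time = 68285.7 / 4100, so 16.655 s.
Time per layer = 16.655 + 12.4, so 29.055 s.
Total: 1288 × 29.055 s = 37422.84 s → 10.40 hours.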